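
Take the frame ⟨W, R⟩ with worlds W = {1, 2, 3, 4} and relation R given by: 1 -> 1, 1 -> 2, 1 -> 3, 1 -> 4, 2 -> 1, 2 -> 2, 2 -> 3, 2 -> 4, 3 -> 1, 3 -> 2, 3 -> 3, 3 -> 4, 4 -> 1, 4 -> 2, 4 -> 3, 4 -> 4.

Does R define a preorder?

Reflexive: yes — every world is R-related to itself.
Transitive: yes — every two-step R-path is closed by a direct edge.
So R is a preorder.

Yes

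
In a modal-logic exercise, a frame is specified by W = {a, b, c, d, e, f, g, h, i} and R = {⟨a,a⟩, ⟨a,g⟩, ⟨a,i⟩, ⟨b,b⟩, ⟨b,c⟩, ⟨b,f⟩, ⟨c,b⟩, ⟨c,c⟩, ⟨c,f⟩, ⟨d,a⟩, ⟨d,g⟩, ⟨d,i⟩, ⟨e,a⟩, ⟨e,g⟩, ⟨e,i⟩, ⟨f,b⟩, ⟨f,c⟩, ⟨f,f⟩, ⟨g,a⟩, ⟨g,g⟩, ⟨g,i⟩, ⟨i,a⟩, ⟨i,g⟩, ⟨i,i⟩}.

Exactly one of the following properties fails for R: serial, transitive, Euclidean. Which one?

serial

Serial: no — h has no R-successor.
Transitive: yes — every two-step R-path is closed by a direct edge.
Euclidean: yes — any two successors of a common world are R-related.
Only serial fails.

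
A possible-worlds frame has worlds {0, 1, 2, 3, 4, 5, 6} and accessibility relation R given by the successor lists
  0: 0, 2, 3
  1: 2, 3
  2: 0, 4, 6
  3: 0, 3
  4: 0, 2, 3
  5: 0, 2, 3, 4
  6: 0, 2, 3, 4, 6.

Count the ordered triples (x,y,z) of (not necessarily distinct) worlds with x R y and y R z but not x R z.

16

Enumerating: (0,2,4), (0,2,6), (1,2,0), (1,2,4), (1,2,6), (1,3,0), (2,0,2), (2,0,3), (2,4,2), (2,4,3), (2,6,2), (2,6,3), (3,0,2), (4,2,4), (4,2,6), (5,2,6).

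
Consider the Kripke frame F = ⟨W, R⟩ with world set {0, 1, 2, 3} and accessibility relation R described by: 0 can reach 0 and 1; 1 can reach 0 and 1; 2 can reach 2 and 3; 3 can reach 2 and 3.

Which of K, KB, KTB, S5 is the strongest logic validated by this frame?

S5

Symmetric (axiom B): yes — every pair in R has its reverse in R.
Reflexive (axiom T): yes — every world is R-related to itself.
Euclidean (axiom 5): yes — any two successors of a common world are R-related.
So F validates K, KB, KTB, S5. The strongest is S5.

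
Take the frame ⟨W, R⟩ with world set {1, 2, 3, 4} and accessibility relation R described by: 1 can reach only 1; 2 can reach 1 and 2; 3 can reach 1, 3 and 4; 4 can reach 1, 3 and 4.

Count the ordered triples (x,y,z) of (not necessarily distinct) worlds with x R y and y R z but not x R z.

R is transitive; there are no such tuples.

0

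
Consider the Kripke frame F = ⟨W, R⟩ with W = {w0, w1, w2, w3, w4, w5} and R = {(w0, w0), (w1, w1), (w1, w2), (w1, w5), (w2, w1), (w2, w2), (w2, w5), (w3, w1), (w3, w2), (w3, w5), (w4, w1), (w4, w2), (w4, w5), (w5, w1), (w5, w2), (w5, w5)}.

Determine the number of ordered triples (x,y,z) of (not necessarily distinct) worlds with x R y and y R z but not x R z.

0

R is transitive; there are no such tuples.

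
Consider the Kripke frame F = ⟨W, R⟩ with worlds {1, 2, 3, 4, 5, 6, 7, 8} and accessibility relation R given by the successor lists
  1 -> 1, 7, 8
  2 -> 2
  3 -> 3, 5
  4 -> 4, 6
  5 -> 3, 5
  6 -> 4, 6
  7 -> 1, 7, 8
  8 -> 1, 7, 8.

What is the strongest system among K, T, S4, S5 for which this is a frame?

S5

Reflexive (axiom T): yes — every world is R-related to itself.
Transitive (axiom 4): yes — every two-step R-path is closed by a direct edge.
Euclidean (axiom 5): yes — any two successors of a common world are R-related.
So F validates K, T, S4, S5. The strongest is S5.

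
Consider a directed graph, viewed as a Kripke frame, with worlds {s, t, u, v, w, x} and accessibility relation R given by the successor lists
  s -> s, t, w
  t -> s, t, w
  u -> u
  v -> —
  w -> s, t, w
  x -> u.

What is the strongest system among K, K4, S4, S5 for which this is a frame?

K4

Transitive (axiom 4): yes — every two-step R-path is closed by a direct edge.
Reflexive (axiom T): no — v is not related to itself.
Euclidean (axiom 5): yes — any two successors of a common world are R-related.
So F validates K, K4; S4 would additionally require R to be reflexive. The strongest is K4.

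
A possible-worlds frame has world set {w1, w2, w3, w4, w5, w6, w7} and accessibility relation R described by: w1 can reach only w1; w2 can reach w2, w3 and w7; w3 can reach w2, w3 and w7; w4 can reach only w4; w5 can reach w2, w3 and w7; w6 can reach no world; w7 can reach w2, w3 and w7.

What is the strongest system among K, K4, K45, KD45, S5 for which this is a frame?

K45

Transitive (axiom 4): yes — every two-step R-path is closed by a direct edge.
Euclidean (axiom 5): yes — any two successors of a common world are R-related.
Serial (axiom D): no — w6 has no R-successor.
Reflexive (axiom T): no — w5 is not related to itself.
So F validates K, K4, K45; KD45 would additionally require R to be serial. The strongest is K45.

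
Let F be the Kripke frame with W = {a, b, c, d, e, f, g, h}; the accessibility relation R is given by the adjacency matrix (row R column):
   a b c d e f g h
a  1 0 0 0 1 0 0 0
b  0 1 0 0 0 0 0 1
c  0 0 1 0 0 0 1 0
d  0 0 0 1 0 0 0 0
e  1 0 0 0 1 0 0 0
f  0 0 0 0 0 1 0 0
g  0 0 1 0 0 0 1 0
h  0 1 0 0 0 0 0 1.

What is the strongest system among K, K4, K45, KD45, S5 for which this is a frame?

S5

Transitive (axiom 4): yes — every two-step R-path is closed by a direct edge.
Euclidean (axiom 5): yes — any two successors of a common world are R-related.
Serial (axiom D): yes — every world has a successor (e.g. a R a).
Reflexive (axiom T): yes — every world is R-related to itself.
So F validates K, K4, K45, KD45, S5. The strongest is S5.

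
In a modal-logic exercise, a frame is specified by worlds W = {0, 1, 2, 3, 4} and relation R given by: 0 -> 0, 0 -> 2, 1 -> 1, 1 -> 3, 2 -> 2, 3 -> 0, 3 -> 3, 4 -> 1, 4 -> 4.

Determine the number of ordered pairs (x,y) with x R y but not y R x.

4

Enumerating: (0,2), (1,3), (3,0), (4,1).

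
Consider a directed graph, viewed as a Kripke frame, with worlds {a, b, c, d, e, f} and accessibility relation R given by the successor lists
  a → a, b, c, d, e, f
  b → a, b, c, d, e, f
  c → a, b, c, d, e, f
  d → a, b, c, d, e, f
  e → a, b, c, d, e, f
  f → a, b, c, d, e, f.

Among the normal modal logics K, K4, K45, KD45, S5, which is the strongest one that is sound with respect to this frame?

S5

Transitive (axiom 4): yes — every two-step R-path is closed by a direct edge.
Euclidean (axiom 5): yes — any two successors of a common world are R-related.
Serial (axiom D): yes — every world has a successor (e.g. a R a).
Reflexive (axiom T): yes — every world is R-related to itself.
So F validates K, K4, K45, KD45, S5. The strongest is S5.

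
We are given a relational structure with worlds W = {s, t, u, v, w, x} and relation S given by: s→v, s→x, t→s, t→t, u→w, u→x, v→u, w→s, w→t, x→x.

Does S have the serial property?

Yes

Serial: yes — every world has a successor (e.g. s S v).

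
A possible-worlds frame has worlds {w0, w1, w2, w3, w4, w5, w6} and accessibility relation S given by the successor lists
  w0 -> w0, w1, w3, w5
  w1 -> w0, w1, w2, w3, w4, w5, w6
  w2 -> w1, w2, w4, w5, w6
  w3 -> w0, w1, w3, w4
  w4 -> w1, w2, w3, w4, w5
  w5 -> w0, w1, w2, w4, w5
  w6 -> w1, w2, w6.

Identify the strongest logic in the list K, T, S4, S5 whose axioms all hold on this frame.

T

Reflexive (axiom T): yes — every world is S-related to itself.
Transitive (axiom 4): no — w0 S w1 and w1 S w2, but not w0 S w2.
Euclidean (axiom 5): no — w0 S w3 and w0 S w5, but not w3 S w5.
So F validates K, T; S4 would additionally require S to be transitive. The strongest is T.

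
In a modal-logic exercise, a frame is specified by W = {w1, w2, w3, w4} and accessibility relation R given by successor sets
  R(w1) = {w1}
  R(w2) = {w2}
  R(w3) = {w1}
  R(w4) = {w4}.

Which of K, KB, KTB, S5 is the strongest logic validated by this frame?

K

Symmetric (axiom B): no — w3 R w1 but not w1 R w3.
Reflexive (axiom T): no — w3 is not related to itself.
Euclidean (axiom 5): yes — any two successors of a common world are R-related.
So F validates K; KB would additionally require R to be symmetric. The strongest is K.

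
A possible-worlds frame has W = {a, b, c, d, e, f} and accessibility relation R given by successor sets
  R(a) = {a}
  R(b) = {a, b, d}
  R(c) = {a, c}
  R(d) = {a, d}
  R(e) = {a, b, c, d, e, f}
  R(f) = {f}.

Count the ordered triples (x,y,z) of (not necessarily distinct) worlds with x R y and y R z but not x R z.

R is transitive; there are no such tuples.

0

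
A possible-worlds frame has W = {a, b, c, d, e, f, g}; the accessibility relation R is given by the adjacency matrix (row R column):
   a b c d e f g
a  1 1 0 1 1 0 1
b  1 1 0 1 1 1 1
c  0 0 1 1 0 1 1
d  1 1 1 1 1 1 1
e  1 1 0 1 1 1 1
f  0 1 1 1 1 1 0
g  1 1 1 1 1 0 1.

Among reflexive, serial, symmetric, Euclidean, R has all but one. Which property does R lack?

Euclidean

Reflexive: yes — every world is R-related to itself.
Serial: yes — every world has a successor (e.g. a R a).
Symmetric: yes — every pair in R has its reverse in R.
Euclidean: no — b R a and b R f, but not a R f.
Only Euclidean fails.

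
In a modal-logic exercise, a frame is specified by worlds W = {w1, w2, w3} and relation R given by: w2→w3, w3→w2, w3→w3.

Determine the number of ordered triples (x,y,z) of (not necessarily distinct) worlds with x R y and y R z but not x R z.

Enumerating: (w2,w3,w2).

1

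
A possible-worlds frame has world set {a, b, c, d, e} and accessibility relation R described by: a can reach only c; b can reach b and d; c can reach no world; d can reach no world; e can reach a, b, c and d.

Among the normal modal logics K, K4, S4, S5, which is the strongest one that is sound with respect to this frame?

Transitive (axiom 4): yes — every two-step R-path is closed by a direct edge.
Reflexive (axiom T): no — a is not related to itself.
Euclidean (axiom 5): no — e R a and e R b, but not a R b.
So F validates K, K4; S4 would additionally require R to be reflexive. The strongest is K4.

K4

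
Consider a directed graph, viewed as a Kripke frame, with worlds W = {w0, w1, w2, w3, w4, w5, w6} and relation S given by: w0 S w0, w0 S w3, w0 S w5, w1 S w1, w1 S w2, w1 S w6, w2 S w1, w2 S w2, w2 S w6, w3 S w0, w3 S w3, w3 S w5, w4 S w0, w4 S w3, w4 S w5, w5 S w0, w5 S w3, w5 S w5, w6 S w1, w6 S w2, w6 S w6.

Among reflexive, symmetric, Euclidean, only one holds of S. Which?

Reflexive: no — w4 is not related to itself.
Symmetric: no — w4 S w0 but not w0 S w4.
Euclidean: yes — any two successors of a common world are S-related.
Only Euclidean holds.

Euclidean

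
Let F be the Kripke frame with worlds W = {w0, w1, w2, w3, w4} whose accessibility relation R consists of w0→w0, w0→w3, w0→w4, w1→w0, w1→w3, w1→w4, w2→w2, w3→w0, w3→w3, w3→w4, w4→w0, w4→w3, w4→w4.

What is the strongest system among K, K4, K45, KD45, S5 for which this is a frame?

KD45

Transitive (axiom 4): yes — every two-step R-path is closed by a direct edge.
Euclidean (axiom 5): yes — any two successors of a common world are R-related.
Serial (axiom D): yes — every world has a successor (e.g. w0 R w0).
Reflexive (axiom T): no — w1 is not related to itself.
So F validates K, K4, K45, KD45; S5 would additionally require R to be reflexive. The strongest is KD45.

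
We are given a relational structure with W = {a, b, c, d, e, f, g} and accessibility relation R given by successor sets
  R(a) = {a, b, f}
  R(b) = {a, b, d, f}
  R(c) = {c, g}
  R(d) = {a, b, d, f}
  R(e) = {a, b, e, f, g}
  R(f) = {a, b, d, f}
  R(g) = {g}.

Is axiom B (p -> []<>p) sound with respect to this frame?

Axiom B corresponds to the accessibility relation being symmetric.
Symmetric: no — c R g but not g R c.

No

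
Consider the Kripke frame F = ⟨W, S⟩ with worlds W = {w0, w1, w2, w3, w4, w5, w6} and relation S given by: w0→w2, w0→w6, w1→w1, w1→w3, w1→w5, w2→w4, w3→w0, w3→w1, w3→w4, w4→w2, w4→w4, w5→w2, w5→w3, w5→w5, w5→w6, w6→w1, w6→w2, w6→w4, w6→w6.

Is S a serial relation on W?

Serial: yes — every world has a successor (e.g. w0 S w2).

Yes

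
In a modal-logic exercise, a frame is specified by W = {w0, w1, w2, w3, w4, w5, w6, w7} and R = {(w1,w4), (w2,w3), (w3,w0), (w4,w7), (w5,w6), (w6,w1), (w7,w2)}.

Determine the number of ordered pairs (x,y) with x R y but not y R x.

Enumerating: (w1,w4), (w2,w3), (w3,w0), (w4,w7), (w5,w6), (w6,w1), (w7,w2).

7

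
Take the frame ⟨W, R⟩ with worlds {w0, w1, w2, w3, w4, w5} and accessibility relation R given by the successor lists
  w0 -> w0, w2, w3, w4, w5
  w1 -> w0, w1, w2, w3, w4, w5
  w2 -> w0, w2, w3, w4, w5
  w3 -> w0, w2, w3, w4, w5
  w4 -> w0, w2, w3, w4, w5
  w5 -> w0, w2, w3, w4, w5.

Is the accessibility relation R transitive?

Transitive: yes — every two-step R-path is closed by a direct edge.

Yes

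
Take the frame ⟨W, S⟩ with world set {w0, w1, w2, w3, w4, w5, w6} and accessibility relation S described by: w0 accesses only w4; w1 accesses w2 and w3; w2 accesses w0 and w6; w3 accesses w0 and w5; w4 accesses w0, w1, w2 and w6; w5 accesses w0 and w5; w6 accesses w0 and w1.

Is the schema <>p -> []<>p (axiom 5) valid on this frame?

Axiom 5 corresponds to the accessibility relation being Euclidean.
Euclidean: no — w1 S w2 and w1 S w3, but not w2 S w3.

No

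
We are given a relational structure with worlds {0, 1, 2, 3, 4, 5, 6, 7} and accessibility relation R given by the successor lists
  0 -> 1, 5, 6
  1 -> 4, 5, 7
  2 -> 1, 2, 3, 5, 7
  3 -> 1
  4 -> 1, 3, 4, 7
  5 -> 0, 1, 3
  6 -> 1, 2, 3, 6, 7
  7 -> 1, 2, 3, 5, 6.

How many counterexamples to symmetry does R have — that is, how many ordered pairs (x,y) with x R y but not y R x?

Enumerating: (0,1), (0,6), (2,1), (2,3), (2,5), (3,1), (4,3), (4,7), (5,3), (6,1), (6,2), (6,3), (7,3), (7,5).

14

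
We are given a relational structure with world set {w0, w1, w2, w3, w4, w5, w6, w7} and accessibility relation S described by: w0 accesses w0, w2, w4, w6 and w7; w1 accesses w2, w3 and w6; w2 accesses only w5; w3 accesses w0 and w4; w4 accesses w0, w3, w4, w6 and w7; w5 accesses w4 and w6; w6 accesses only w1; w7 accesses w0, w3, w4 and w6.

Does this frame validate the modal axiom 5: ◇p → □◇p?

By correspondence theory, 5 is valid on a frame iff S is Euclidean.
Euclidean: no — w0 S w2 and w0 S w4, but not w2 S w4.

No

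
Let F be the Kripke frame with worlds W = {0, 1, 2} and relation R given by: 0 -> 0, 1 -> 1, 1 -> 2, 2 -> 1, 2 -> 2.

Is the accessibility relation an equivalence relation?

Yes

Reflexive: yes — every world is R-related to itself.
Symmetric: yes — every pair in R has its reverse in R.
Transitive: yes — every two-step R-path is closed by a direct edge.
So R is an equivalence relation.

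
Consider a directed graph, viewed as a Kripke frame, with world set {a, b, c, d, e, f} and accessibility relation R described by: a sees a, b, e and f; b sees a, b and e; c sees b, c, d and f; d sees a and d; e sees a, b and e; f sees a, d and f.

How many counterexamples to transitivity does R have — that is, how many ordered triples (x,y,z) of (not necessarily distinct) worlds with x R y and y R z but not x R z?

Enumerating: (a,f,d), (b,a,f), (c,b,a), (c,b,e), (c,d,a), (c,f,a), (d,a,b), (d,a,e), (d,a,f), (e,a,f), (f,a,b), (f,a,e).

12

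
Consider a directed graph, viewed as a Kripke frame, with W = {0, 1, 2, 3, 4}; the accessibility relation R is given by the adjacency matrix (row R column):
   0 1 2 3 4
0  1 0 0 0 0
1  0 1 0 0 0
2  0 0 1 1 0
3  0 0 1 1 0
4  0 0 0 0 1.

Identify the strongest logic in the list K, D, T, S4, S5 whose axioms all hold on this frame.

Serial (axiom D): yes — every world has a successor (e.g. 0 R 0).
Reflexive (axiom T): yes — every world is R-related to itself.
Transitive (axiom 4): yes — every two-step R-path is closed by a direct edge.
Euclidean (axiom 5): yes — any two successors of a common world are R-related.
So F validates K, D, T, S4, S5. The strongest is S5.

S5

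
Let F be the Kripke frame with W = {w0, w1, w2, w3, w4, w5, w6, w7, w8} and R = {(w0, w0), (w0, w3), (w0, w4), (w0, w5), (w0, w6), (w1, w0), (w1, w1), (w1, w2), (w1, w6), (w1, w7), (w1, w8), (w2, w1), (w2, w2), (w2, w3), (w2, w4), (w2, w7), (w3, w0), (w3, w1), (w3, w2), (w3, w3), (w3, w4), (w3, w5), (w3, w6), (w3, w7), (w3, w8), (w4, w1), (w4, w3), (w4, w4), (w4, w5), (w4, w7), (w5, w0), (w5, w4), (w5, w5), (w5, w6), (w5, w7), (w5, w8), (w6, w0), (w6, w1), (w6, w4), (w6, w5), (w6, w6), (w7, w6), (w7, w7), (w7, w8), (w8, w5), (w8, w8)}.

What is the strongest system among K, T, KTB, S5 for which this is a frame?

Reflexive (axiom T): yes — every world is R-related to itself.
Symmetric (axiom B): no — w0 R w4 but not w4 R w0.
Euclidean (axiom 5): no — w0 R w4 and w0 R w6, but not w4 R w6.
So F validates K, T; KTB would additionally require R to be symmetric. The strongest is T.

T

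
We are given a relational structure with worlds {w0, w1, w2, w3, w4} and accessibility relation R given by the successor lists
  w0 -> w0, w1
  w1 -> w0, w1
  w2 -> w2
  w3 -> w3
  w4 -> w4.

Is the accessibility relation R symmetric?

Yes

Symmetric: yes — every pair in R has its reverse in R.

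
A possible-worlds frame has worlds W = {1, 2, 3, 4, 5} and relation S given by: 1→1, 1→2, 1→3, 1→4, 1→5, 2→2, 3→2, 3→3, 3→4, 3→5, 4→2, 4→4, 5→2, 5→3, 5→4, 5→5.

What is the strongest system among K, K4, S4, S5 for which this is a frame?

Transitive (axiom 4): yes — every two-step S-path is closed by a direct edge.
Reflexive (axiom T): yes — every world is S-related to itself.
Euclidean (axiom 5): no — 1 S 2 and 1 S 3, but not 2 S 3.
So F validates K, K4, S4; S5 would additionally require S to be Euclidean. The strongest is S4.

S4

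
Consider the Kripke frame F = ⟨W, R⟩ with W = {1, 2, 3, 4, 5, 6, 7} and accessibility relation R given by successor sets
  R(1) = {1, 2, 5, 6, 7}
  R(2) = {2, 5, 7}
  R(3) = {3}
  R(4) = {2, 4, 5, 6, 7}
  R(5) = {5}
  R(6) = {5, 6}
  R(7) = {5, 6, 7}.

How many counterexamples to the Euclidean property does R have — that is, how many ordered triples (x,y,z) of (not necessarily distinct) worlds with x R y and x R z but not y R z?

Enumerating: (1,2,1), (1,2,6), (1,5,1), (1,5,2), (1,5,6), (1,5,7), (1,6,1), (1,6,2), (1,6,7), (1,7,1), (1,7,2), (2,5,2), … and 17 more.
Total: 29.

29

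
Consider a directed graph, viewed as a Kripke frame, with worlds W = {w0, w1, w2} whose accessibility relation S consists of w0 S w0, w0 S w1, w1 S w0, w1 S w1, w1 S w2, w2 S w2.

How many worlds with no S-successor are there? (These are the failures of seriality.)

S is serial; there are no such worlds.

0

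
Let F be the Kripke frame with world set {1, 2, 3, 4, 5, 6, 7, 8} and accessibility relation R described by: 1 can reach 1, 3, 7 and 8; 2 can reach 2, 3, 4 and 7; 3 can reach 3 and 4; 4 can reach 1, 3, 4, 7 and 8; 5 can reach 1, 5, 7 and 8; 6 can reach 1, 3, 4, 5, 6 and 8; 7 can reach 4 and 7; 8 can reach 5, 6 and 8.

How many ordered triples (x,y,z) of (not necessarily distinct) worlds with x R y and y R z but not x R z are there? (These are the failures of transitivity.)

Enumerating: (1,3,4), (1,7,4), (1,8,5), (1,8,6), (2,4,1), (2,4,8), (3,4,1), (3,4,7), (3,4,8), (4,8,5), (4,8,6), (5,1,3), … and 13 more.
Total: 25.

25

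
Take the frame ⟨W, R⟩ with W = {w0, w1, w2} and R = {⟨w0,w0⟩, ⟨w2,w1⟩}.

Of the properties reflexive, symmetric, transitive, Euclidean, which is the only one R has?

Reflexive: no — w1 is not related to itself.
Symmetric: no — w2 R w1 but not w1 R w2.
Transitive: yes — every two-step R-path is closed by a direct edge.
Euclidean: no — w2 R w1 and w2 R w1, but not w1 R w1.
Only transitive holds.

transitive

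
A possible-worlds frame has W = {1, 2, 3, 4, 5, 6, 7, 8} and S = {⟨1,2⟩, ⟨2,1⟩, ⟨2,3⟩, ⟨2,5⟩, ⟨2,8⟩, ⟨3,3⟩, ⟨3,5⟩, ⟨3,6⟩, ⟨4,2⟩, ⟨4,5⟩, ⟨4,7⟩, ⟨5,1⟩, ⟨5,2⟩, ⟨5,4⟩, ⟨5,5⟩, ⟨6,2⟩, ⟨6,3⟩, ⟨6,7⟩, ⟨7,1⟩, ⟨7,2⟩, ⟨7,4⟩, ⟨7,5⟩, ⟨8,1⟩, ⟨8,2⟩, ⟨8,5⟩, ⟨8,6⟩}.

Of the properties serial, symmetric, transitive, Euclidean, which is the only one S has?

serial

Serial: yes — every world has a successor (e.g. 1 S 2).
Symmetric: no — 2 S 3 but not 3 S 2.
Transitive: no — 1 S 2 and 2 S 3, but not 1 S 3.
Euclidean: no — 2 S 1 and 2 S 3, but not 1 S 3.
Only serial holds.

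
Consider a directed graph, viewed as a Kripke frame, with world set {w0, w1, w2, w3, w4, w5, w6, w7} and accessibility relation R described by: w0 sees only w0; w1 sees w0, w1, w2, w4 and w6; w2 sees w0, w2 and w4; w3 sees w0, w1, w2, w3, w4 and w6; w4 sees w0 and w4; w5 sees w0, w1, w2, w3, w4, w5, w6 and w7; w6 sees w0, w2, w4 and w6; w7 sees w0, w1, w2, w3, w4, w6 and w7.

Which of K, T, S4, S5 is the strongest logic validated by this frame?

Reflexive (axiom T): yes — every world is R-related to itself.
Transitive (axiom 4): yes — every two-step R-path is closed by a direct edge.
Euclidean (axiom 5): no — w1 R w0 and w1 R w2, but not w0 R w2.
So F validates K, T, S4; S5 would additionally require R to be Euclidean. The strongest is S4.

S4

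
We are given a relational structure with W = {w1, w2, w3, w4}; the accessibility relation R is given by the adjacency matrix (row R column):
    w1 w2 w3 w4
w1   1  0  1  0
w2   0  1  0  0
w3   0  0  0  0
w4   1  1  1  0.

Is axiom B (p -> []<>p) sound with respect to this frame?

The schema B characterises exactly the symmetric frames.
Symmetric: no — w1 R w3 but not w3 R w1.

No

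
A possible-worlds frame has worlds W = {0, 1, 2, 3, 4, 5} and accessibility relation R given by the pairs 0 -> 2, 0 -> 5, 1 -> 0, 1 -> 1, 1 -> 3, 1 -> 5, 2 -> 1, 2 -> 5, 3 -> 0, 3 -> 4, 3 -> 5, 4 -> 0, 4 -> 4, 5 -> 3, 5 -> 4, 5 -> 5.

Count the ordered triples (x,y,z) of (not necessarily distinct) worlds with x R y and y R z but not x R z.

Enumerating: (0,2,1), (0,5,3), (0,5,4), (1,0,2), (1,3,4), (1,5,4), (2,1,0), (2,1,3), (2,5,3), (2,5,4), (3,0,2), (3,5,3), (4,0,2), (4,0,5), (5,3,0), (5,4,0).

16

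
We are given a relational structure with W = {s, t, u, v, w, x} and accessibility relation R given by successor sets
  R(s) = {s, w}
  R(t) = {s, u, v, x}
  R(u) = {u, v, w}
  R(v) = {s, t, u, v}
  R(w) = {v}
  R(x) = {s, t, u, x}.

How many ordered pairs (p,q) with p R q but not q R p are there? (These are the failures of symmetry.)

8

Enumerating: (s,w), (t,s), (t,u), (u,w), (v,s), (w,v), (x,s), (x,u).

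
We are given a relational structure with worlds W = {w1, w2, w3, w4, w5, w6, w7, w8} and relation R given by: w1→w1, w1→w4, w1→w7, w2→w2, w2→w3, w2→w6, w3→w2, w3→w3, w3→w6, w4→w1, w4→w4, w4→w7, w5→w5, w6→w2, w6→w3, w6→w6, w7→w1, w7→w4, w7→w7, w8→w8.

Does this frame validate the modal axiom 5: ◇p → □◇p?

Yes

Axiom 5 corresponds to the accessibility relation being Euclidean.
Euclidean: yes — any two successors of a common world are R-related.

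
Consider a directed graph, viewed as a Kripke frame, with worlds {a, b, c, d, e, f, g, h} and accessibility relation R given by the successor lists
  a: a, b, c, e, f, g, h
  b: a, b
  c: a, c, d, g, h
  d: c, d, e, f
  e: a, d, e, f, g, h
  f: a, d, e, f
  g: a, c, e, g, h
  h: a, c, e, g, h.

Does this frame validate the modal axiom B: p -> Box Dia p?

Yes

The schema B characterises exactly the symmetric frames.
Symmetric: yes — every pair in R has its reverse in R.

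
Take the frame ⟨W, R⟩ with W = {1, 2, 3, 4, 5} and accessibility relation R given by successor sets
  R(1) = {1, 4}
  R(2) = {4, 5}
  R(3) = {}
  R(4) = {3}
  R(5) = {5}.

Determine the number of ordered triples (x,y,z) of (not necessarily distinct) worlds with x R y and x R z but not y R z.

Enumerating: (1,4,1), (1,4,4), (2,4,4), (2,4,5), (2,5,4), (4,3,3).

6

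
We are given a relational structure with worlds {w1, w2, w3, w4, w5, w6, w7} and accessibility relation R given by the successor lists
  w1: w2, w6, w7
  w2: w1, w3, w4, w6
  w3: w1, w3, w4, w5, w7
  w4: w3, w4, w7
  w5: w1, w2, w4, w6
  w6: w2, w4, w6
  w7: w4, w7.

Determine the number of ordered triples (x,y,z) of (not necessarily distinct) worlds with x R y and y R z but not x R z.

Enumerating: (w1,w2,w1), (w1,w2,w3), (w1,w2,w4), (w1,w6,w4), (w1,w7,w4), (w2,w1,w2), (w2,w1,w7), (w2,w3,w5), (w2,w3,w7), (w2,w4,w7), (w2,w6,w2), (w3,w1,w2), … and 14 more.
Total: 26.

26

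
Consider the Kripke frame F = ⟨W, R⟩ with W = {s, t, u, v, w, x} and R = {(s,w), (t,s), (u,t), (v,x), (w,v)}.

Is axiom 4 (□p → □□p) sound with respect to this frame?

No

Axiom 4 corresponds to the accessibility relation being transitive.
Transitive: no — s R w and w R v, but not s R v.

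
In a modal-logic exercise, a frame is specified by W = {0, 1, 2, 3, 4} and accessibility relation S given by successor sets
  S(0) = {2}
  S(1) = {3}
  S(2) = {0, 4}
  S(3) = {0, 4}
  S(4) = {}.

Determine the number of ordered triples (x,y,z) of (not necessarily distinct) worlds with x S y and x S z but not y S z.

10

Enumerating: (0,2,2), (1,3,3), (2,0,0), (2,0,4), (2,4,0), (2,4,4), (3,0,0), (3,0,4), (3,4,0), (3,4,4).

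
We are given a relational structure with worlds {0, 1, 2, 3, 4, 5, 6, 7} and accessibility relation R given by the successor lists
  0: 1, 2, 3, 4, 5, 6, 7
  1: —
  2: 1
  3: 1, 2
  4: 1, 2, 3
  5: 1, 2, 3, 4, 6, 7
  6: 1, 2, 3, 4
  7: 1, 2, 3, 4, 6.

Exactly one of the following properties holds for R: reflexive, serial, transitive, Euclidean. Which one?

Reflexive: no — 0 is not related to itself.
Serial: no — 1 has no R-successor.
Transitive: yes — every two-step R-path is closed by a direct edge.
Euclidean: no — 0 R 1 and 0 R 2, but not 1 R 2.
Only transitive holds.

transitive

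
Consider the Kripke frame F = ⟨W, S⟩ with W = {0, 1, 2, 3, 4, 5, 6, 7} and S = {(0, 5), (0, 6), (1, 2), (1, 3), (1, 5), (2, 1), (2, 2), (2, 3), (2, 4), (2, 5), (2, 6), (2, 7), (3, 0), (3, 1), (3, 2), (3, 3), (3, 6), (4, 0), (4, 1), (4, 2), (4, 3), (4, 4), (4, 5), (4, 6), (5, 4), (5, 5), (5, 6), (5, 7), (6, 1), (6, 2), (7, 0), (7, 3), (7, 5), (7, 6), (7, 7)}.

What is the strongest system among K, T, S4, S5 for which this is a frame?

Reflexive (axiom T): no — 0 is not related to itself.
Transitive (axiom 4): no — 0 S 5 and 5 S 4, but not 0 S 4.
Euclidean (axiom 5): no — 0 S 6 and 0 S 5, but not 6 S 5.
So F validates K; T would additionally require S to be reflexive. The strongest is K.

K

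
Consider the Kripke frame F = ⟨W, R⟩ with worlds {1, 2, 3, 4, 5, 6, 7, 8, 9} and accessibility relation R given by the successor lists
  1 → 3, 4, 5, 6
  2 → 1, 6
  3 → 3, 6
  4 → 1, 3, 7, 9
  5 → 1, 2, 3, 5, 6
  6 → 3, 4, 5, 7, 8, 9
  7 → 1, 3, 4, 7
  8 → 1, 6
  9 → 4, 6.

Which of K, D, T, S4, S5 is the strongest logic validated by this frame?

Serial (axiom D): yes — every world has a successor (e.g. 1 R 3).
Reflexive (axiom T): no — 1 is not related to itself.
Transitive (axiom 4): no — 1 R 4 and 4 R 7, but not 1 R 7.
Euclidean (axiom 5): no — 1 R 3 and 1 R 4, but not 3 R 4.
So F validates K, D; T would additionally require R to be reflexive. The strongest is D.

D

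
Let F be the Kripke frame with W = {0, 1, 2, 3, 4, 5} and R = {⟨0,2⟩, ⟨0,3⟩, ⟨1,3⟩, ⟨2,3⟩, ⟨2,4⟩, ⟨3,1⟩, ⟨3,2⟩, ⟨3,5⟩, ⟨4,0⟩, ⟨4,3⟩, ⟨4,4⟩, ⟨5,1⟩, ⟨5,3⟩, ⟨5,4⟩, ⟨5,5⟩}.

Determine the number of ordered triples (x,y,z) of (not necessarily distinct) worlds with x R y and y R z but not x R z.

21

Enumerating: (0,2,4), (0,3,1), (0,3,5), (1,3,1), (1,3,2), (1,3,5), (2,3,1), (2,3,2), (2,3,5), (2,4,0), (3,1,3), (3,2,3), … and 9 more.
Total: 21.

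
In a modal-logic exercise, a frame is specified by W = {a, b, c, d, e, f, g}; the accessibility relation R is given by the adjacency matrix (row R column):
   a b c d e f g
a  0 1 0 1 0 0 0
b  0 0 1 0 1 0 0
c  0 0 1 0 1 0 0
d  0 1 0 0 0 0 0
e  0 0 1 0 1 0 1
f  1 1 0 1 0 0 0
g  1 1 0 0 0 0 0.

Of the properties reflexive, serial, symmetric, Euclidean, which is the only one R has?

Reflexive: no — a is not related to itself.
Serial: yes — every world has a successor (e.g. a R b).
Symmetric: no — a R b but not b R a.
Euclidean: no — a R b and a R d, but not b R d.
Only serial holds.

serial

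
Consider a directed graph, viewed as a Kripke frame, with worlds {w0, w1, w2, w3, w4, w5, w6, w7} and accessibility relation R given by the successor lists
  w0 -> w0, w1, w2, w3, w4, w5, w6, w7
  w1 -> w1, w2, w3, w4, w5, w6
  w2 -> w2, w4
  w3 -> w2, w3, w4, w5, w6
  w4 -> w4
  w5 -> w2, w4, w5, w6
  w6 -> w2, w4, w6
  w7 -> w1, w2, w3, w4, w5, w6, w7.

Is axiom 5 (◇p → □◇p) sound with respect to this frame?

The schema 5 characterises exactly the Euclidean frames.
Euclidean: no — w0 R w1 and w0 R w7, but not w1 R w7.

No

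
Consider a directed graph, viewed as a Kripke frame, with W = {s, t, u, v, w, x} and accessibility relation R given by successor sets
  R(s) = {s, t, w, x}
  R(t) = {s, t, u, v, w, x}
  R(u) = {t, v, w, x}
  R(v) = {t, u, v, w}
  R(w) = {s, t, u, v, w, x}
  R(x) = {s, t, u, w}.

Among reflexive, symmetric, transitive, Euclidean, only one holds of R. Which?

symmetric

Reflexive: no — u is not related to itself.
Symmetric: yes — every pair in R has its reverse in R.
Transitive: no — s R t and t R u, but not s R u.
Euclidean: no — t R s and t R u, but not s R u.
Only symmetric holds.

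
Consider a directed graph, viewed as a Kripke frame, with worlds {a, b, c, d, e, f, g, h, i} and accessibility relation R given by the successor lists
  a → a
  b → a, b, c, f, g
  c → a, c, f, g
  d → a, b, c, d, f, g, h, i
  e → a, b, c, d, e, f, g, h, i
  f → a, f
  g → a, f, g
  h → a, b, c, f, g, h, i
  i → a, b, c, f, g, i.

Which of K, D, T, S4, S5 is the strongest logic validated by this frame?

S4

Serial (axiom D): yes — every world has a successor (e.g. a R a).
Reflexive (axiom T): yes — every world is R-related to itself.
Transitive (axiom 4): yes — every two-step R-path is closed by a direct edge.
Euclidean (axiom 5): no — b R a and b R c, but not a R c.
So F validates K, D, T, S4; S5 would additionally require R to be Euclidean. The strongest is S4.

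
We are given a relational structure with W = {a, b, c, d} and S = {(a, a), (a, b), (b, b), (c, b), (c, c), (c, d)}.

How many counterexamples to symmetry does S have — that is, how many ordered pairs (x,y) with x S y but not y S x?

3

Enumerating: (a,b), (c,b), (c,d).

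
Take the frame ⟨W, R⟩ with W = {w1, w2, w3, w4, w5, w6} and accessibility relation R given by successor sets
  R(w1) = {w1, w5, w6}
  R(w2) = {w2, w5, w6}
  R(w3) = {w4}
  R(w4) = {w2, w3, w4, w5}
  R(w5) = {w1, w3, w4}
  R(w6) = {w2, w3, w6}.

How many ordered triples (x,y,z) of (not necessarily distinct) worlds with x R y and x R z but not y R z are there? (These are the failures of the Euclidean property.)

24

Enumerating: (w1,w5,w5), (w1,w5,w6), (w1,w6,w1), (w1,w6,w5), (w2,w5,w2), (w2,w5,w5), (w2,w5,w6), (w2,w6,w5), (w4,w2,w3), (w4,w2,w4), (w4,w3,w2), (w4,w3,w3), … and 12 more.
Total: 24.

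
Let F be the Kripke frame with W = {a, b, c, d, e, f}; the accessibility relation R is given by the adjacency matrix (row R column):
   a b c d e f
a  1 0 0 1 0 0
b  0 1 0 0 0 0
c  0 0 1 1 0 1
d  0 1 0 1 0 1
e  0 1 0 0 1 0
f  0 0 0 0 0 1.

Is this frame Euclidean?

No

Euclidean: no — c R f and c R d, but not f R d.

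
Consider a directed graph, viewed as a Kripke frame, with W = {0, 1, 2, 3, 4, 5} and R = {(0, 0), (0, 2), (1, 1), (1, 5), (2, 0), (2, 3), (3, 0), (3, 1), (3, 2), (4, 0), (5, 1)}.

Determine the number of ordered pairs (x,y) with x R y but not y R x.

Enumerating: (3,0), (3,1), (4,0).

3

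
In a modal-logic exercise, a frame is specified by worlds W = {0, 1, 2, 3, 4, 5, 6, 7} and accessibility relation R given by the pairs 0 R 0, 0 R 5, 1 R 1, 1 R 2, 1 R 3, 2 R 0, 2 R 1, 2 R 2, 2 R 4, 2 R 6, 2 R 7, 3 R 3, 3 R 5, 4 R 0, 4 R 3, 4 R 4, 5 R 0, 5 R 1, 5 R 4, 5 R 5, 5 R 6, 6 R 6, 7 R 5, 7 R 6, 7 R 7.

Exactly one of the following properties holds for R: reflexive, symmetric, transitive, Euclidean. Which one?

reflexive

Reflexive: yes — every world is R-related to itself.
Symmetric: no — 1 R 3 but not 3 R 1.
Transitive: no — 0 R 5 and 5 R 1, but not 0 R 1.
Euclidean: no — 1 R 2 and 1 R 3, but not 2 R 3.
Only reflexive holds.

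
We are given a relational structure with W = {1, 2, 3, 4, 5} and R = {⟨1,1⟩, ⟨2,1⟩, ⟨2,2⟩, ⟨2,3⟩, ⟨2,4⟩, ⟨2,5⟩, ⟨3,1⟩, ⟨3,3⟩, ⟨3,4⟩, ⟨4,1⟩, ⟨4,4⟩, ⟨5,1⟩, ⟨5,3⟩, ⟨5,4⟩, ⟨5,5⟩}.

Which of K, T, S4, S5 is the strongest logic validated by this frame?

S4

Reflexive (axiom T): yes — every world is R-related to itself.
Transitive (axiom 4): yes — every two-step R-path is closed by a direct edge.
Euclidean (axiom 5): no — 2 R 1 and 2 R 3, but not 1 R 3.
So F validates K, T, S4; S5 would additionally require R to be Euclidean. The strongest is S4.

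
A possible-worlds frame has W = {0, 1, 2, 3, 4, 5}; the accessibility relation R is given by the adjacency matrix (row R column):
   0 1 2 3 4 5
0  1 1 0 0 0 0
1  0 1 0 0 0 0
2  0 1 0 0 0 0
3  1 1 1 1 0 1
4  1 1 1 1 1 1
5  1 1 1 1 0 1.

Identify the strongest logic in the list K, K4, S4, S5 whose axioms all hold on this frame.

Transitive (axiom 4): yes — every two-step R-path is closed by a direct edge.
Reflexive (axiom T): no — 2 is not related to itself.
Euclidean (axiom 5): no — 3 R 0 and 3 R 2, but not 0 R 2.
So F validates K, K4; S4 would additionally require R to be reflexive. The strongest is K4.

K4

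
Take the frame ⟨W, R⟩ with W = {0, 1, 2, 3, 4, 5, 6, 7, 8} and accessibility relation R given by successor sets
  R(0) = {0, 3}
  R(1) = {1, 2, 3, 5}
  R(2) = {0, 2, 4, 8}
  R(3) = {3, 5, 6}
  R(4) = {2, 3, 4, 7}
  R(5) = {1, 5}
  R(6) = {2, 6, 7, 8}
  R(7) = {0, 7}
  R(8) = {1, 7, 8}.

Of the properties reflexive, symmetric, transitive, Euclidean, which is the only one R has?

reflexive

Reflexive: yes — every world is R-related to itself.
Symmetric: no — 0 R 3 but not 3 R 0.
Transitive: no — 0 R 3 and 3 R 5, but not 0 R 5.
Euclidean: no — 1 R 2 and 1 R 3, but not 2 R 3.
Only reflexive holds.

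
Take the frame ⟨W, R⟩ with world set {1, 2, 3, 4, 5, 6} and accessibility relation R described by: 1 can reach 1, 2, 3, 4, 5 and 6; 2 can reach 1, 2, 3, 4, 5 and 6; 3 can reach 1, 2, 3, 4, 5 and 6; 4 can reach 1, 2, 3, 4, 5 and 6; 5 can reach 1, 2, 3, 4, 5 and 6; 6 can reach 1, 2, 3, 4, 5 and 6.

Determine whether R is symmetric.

Yes

Symmetric: yes — every pair in R has its reverse in R.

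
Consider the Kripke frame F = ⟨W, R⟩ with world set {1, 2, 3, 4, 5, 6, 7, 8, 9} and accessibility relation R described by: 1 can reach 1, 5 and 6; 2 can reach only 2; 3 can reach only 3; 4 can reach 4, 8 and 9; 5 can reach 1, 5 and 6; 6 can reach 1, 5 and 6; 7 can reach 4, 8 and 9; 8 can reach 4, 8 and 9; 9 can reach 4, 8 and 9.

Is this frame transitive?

Transitive: yes — every two-step R-path is closed by a direct edge.

Yes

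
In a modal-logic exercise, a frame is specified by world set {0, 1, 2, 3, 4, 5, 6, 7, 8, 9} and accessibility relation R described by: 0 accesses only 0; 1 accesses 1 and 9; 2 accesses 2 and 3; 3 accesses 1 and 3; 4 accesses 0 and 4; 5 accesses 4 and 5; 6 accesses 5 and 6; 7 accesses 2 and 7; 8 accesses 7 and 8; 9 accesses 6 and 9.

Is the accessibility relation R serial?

Yes

Serial: yes — every world has a successor (e.g. 0 R 0).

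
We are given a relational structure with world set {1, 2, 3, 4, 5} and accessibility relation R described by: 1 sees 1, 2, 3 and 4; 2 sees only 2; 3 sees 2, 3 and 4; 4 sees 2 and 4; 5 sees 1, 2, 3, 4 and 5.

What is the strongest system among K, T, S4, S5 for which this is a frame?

S4

Reflexive (axiom T): yes — every world is R-related to itself.
Transitive (axiom 4): yes — every two-step R-path is closed by a direct edge.
Euclidean (axiom 5): no — 1 R 2 and 1 R 3, but not 2 R 3.
So F validates K, T, S4; S5 would additionally require R to be Euclidean. The strongest is S4.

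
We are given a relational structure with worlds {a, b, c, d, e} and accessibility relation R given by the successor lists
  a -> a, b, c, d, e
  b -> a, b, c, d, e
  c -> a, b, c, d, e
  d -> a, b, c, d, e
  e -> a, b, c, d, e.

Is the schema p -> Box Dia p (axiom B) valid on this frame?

By correspondence theory, B is valid on a frame iff R is symmetric.
Symmetric: yes — every pair in R has its reverse in R.

Yes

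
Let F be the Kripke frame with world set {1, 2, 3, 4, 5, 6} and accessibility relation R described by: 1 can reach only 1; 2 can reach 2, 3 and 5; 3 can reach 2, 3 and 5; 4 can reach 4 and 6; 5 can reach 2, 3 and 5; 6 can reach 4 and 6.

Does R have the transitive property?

Transitive: yes — every two-step R-path is closed by a direct edge.

Yes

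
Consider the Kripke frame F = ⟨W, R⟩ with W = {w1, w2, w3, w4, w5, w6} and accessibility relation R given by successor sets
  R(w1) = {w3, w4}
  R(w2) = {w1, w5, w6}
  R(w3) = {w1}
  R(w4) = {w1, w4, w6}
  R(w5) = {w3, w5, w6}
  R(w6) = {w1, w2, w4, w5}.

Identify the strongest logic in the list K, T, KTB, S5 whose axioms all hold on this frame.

Reflexive (axiom T): no — w1 is not related to itself.
Symmetric (axiom B): no — w2 R w1 but not w1 R w2.
Euclidean (axiom 5): no — w1 R w3 and w1 R w4, but not w3 R w4.
So F validates K; T would additionally require R to be reflexive. The strongest is K.

K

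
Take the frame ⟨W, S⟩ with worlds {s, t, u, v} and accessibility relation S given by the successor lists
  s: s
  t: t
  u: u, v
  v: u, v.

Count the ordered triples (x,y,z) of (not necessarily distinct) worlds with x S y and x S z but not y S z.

0

S is Euclidean; there are no such tuples.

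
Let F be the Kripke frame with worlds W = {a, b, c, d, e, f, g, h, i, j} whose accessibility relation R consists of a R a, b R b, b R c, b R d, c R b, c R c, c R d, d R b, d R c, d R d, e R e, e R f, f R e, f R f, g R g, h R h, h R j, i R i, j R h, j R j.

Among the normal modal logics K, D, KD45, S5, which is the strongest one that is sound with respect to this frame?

Serial (axiom D): yes — every world has a successor (e.g. a R a).
Euclidean (axiom 5): yes — any two successors of a common world are R-related.
Transitive (axiom 4): yes — every two-step R-path is closed by a direct edge.
Reflexive (axiom T): yes — every world is R-related to itself.
So F validates K, D, KD45, S5. The strongest is S5.

S5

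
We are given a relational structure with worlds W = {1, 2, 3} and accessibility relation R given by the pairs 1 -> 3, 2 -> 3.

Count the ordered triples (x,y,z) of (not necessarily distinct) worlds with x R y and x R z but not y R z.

2

Enumerating: (1,3,3), (2,3,3).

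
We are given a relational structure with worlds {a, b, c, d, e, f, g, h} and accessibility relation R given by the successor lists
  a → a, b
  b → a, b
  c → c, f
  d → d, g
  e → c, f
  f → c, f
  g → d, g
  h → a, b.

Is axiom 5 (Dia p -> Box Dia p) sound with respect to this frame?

Yes

The schema 5 characterises exactly the Euclidean frames.
Euclidean: yes — any two successors of a common world are R-related.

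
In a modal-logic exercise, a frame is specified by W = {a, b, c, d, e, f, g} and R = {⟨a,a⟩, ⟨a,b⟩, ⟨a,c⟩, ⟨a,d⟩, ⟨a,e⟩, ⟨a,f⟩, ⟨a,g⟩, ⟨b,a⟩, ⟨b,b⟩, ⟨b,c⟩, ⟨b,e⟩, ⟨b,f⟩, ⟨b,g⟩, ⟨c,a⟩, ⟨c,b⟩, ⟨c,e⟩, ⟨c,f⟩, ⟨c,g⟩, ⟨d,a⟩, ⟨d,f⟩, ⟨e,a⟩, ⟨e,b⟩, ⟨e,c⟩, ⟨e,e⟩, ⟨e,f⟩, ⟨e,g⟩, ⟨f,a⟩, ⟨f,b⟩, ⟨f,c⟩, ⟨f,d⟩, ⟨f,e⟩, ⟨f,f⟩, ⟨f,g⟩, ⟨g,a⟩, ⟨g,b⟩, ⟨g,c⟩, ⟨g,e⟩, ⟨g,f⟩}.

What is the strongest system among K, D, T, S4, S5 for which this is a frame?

D

Serial (axiom D): yes — every world has a successor (e.g. a R a).
Reflexive (axiom T): no — c is not related to itself.
Transitive (axiom 4): no — b R a and a R d, but not b R d.
Euclidean (axiom 5): no — a R b and a R d, but not b R d.
So F validates K, D; T would additionally require R to be reflexive. The strongest is D.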